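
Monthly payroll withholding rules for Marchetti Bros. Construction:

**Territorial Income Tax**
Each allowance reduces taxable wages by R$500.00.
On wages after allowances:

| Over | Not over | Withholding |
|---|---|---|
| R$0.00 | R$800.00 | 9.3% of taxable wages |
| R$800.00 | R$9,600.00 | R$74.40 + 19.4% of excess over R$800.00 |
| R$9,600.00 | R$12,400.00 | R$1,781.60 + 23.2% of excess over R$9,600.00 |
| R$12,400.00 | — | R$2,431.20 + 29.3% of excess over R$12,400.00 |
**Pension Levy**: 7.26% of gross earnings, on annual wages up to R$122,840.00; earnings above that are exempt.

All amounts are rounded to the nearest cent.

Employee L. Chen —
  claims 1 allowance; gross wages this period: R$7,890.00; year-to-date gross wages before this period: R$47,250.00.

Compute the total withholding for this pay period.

R$1,925.67

Territorial Income Tax: taxable = R$7,890.00 − 1×R$500.00 = R$7,390.00
  R$74.40 + 19.4% × (R$7,390.00 − R$800.00) = R$74.40 + 19.4% × R$6,590.00 = R$1,352.86
Pension Levy: 7.26% × R$7,890.00 = R$572.81
Total: R$1,352.86 + R$572.81 = R$1,925.67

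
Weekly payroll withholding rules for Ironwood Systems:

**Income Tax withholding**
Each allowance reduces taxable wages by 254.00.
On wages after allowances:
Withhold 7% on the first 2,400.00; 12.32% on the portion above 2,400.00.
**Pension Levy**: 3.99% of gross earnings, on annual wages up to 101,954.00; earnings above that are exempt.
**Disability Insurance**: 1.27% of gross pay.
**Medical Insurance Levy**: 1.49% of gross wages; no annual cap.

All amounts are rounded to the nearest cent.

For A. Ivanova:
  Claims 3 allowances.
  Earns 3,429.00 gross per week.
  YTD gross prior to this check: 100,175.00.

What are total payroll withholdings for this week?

Income Tax: taxable = 3,429.00 − 3×254.00 = 2,667.00
  168.00 + 12.32% × (2,667.00 − 2,400.00) = 168.00 + 12.32% × 267.00 = 200.89
Pension Levy: cap 101,954.00 − YTD 100,175.00 = 1,779.00 subject; 3.99% × 1,779.00 = 70.98
Disability Insurance: 1.27% × 3,429.00 = 43.55
Medical Insurance Levy: 1.49% × 3,429.00 = 51.09
Total: 200.89 + 70.98 + 43.55 + 51.09 = 366.51

366.51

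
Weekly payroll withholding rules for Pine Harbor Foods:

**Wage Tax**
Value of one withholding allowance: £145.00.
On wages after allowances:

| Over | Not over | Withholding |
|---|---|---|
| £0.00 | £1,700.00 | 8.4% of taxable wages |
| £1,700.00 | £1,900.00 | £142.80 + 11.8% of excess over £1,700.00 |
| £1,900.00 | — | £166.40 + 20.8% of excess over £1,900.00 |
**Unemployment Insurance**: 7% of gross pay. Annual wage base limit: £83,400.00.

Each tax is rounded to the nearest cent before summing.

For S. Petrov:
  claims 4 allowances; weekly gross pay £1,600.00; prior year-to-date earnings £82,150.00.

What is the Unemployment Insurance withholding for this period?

Unemployment Insurance: cap £83,400.00 − YTD £82,150.00 = £1,250.00 subject; 7% × £1,250.00 = £87.50

£87.50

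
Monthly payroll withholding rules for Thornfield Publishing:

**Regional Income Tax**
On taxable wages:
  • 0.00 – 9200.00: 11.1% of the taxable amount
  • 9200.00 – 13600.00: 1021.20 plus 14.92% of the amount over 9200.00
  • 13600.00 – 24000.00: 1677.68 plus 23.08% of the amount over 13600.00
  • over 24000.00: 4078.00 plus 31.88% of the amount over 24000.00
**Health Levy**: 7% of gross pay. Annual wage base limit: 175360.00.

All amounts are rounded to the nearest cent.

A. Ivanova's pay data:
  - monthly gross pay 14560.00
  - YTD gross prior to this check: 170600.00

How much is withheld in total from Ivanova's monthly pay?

Regional Income Tax: taxable = 14560.00
  1677.68 + 23.08% × (14560.00 − 13600.00) = 1677.68 + 23.08% × 960.00 = 1899.25
Health Levy: cap 175360.00 − YTD 170600.00 = 4760.00 subject; 7% × 4760.00 = 333.20
Total: 1899.25 + 333.20 = 2232.45

2232.45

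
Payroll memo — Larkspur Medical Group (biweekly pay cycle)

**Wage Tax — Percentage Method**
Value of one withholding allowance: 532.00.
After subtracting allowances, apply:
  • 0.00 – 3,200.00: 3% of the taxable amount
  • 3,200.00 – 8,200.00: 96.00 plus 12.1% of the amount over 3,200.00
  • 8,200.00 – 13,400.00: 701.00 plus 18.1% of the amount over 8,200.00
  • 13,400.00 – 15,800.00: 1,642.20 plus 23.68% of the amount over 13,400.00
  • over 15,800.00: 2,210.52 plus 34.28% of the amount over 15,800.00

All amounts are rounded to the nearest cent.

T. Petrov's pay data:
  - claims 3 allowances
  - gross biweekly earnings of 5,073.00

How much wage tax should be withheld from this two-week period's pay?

Wage Tax: taxable = 5,073.00 − 3×532.00 = 3,477.00
  96.00 + 12.1% × (3,477.00 − 3,200.00) = 96.00 + 12.1% × 277.00 = 129.52

129.52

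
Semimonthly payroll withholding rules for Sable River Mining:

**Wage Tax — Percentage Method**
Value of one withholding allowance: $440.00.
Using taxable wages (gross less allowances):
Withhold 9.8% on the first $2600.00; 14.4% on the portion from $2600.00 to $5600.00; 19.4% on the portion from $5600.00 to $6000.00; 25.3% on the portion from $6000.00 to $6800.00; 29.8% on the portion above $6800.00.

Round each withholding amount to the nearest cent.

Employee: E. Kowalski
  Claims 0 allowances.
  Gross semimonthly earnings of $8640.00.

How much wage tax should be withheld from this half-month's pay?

$1515.12

Wage Tax: taxable = $8640.00
  $966.80 + 29.8% × ($8640.00 − $6800.00) = $966.80 + 29.8% × $1840.00 = $1515.12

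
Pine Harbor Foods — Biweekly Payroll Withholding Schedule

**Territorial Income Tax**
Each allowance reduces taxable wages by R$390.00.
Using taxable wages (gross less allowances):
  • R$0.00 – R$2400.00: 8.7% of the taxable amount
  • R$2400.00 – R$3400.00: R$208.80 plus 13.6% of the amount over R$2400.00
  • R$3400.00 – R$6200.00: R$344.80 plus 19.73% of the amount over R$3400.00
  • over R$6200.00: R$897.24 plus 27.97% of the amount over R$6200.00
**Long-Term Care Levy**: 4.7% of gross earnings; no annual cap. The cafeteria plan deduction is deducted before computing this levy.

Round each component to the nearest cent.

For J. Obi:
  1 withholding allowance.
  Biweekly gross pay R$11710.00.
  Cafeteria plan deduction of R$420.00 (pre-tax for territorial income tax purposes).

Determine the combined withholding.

Territorial Income Tax: taxable = R$11710.00 − R$420.00 − 1×R$390.00 = R$10900.00
  R$897.24 + 27.97% × (R$10900.00 − R$6200.00) = R$897.24 + 27.97% × R$4700.00 = R$2211.83
Long-Term Care Levy: 4.7% × R$11290.00 = R$530.63
Total: R$2211.83 + R$530.63 = R$2742.46

R$2742.46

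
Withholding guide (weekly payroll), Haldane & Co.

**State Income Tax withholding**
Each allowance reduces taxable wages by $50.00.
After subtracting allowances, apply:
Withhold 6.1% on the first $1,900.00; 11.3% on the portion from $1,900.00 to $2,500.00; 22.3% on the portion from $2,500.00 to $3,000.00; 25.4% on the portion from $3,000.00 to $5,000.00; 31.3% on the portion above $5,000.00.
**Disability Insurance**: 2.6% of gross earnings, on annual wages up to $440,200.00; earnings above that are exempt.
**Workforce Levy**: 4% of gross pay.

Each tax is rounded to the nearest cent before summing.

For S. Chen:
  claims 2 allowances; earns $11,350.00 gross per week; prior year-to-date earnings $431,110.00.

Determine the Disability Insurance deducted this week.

Disability Insurance: cap $440,200.00 − YTD $431,110.00 = $9,090.00 subject; 2.6% × $9,090.00 = $236.34

$236.34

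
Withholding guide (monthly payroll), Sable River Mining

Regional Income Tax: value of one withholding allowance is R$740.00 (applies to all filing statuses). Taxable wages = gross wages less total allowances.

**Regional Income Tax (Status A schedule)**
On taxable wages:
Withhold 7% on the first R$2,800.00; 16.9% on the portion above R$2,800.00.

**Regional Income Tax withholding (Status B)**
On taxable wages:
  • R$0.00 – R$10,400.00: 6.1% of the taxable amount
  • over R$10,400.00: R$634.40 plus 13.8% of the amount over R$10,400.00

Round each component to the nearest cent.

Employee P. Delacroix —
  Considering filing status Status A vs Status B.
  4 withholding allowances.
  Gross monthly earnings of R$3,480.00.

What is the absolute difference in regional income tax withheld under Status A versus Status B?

R$4.68

Regional Income Tax (Status A): taxable = R$3,480.00 − 4×R$740.00 = R$520.00
  7% × R$520.00 = R$36.40
Regional Income Tax (Status B): taxable = R$3,480.00 − 4×R$740.00 = R$520.00
  6.1% × R$520.00 = R$31.72
Difference: |R$36.40 − R$31.72| = R$4.68 (higher under Status A)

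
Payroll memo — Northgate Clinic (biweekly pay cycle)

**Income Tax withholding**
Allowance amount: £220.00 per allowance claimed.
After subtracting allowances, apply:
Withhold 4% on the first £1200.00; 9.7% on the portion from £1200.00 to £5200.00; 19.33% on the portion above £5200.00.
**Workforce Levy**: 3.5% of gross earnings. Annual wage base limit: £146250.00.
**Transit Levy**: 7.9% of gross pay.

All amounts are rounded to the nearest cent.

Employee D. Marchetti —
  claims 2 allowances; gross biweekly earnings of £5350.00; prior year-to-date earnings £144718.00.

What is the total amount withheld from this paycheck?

£884.14

Income Tax: taxable = £5350.00 − 2×£220.00 = £4910.00
  £48.00 + 9.7% × (£4910.00 − £1200.00) = £48.00 + 9.7% × £3710.00 = £407.87
Workforce Levy: cap £146250.00 − YTD £144718.00 = £1532.00 subject; 3.5% × £1532.00 = £53.62
Transit Levy: 7.9% × £5350.00 = £422.65
Total: £407.87 + £53.62 + £422.65 = £884.14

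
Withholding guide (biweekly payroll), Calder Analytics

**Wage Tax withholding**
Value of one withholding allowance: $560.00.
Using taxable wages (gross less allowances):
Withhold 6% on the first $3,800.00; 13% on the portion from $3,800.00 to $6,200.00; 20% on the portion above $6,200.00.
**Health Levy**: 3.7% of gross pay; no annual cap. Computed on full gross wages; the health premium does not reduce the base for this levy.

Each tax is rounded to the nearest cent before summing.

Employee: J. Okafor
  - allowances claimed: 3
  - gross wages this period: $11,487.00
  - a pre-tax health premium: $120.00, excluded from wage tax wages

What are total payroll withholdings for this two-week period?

$1,662.42

Wage Tax: taxable = $11,487.00 − $120.00 − 3×$560.00 = $9,687.00
  $540.00 + 20% × ($9,687.00 − $6,200.00) = $540.00 + 20% × $3,487.00 = $1,237.40
Health Levy: 3.7% × $11,487.00 = $425.02
Total: $1,237.40 + $425.02 = $1,662.42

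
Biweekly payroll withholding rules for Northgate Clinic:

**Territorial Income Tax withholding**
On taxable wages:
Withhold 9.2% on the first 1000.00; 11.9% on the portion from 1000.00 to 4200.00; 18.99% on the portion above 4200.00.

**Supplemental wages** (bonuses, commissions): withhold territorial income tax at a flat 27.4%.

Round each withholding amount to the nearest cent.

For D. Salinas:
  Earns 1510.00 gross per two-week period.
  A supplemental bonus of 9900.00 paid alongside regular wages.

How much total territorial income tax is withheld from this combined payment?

Territorial Income Tax: taxable = 1510.00
  92.00 + 11.9% × (1510.00 − 1000.00) = 92.00 + 11.9% × 510.00 = 152.69
Supplemental (27.4% flat on bonus): 27.4% × 9900.00 = 2712.60
Total territorial income tax: 152.69 + 2712.60 = 2865.29

2865.29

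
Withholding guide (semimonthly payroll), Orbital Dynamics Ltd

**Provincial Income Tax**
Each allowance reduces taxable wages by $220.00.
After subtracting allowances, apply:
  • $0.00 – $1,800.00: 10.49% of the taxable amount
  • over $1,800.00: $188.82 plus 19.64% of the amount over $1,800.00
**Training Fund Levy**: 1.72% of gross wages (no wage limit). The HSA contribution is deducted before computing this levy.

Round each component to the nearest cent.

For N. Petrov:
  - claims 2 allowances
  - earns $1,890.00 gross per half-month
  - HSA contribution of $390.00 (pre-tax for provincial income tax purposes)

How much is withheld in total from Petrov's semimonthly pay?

Provincial Income Tax: taxable = $1,890.00 − $390.00 − 2×$220.00 = $1,060.00
  10.49% × $1,060.00 = $111.19
Training Fund Levy: 1.72% × $1,500.00 = $25.80
Total: $111.19 + $25.80 = $136.99

$136.99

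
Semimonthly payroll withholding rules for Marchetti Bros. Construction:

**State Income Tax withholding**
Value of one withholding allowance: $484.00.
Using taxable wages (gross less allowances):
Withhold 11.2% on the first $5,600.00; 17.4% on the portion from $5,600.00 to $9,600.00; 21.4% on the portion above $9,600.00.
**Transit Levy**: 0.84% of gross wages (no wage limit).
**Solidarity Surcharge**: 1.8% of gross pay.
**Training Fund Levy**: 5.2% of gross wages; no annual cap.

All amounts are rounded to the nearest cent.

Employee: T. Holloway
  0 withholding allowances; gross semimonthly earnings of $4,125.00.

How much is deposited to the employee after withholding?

State Income Tax: taxable = $4,125.00
  11.2% × $4,125.00 = $462.00
Transit Levy: 0.84% × $4,125.00 = $34.65
Solidarity Surcharge: 1.8% × $4,125.00 = $74.25
Training Fund Levy: 5.2% × $4,125.00 = $214.50
Total withheld: $462.00 + $34.65 + $74.25 + $214.50 = $785.40
Net pay: $4,125.00 − $785.40 = $3,339.60

$3,339.60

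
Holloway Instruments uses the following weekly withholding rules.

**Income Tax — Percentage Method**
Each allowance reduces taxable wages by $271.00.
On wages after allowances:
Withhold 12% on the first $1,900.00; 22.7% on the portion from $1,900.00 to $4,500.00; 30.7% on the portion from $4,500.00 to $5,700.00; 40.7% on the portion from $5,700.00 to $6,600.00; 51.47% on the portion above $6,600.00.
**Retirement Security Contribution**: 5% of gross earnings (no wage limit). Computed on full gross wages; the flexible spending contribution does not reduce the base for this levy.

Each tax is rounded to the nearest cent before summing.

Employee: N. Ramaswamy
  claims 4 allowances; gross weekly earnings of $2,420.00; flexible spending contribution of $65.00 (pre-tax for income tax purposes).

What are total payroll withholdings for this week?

Income Tax: taxable = $2,420.00 − $65.00 − 4×$271.00 = $1,271.00
  12% × $1,271.00 = $152.52
Retirement Security Contribution: 5% × $2,420.00 = $121.00
Total: $152.52 + $121.00 = $273.52

$273.52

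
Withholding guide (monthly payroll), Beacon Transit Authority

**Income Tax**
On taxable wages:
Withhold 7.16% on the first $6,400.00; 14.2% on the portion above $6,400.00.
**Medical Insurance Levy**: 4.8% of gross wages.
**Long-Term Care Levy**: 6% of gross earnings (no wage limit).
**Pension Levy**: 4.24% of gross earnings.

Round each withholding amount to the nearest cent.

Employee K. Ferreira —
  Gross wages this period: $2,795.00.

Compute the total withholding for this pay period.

$620.49

Income Tax: taxable = $2,795.00
  7.16% × $2,795.00 = $200.12
Medical Insurance Levy: 4.8% × $2,795.00 = $134.16
Long-Term Care Levy: 6% × $2,795.00 = $167.70
Pension Levy: 4.24% × $2,795.00 = $118.51
Total: $200.12 + $134.16 + $167.70 + $118.51 = $620.49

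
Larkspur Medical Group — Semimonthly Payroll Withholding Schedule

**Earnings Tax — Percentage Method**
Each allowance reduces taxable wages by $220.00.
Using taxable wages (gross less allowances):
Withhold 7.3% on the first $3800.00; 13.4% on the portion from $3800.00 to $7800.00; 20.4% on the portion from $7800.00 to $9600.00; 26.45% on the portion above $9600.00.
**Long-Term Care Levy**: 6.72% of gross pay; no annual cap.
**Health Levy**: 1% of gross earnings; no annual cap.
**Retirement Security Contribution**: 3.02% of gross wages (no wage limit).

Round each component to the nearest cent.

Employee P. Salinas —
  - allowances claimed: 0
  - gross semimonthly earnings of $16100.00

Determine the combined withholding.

Earnings Tax: taxable = $16100.00
  $1180.60 + 26.45% × ($16100.00 − $9600.00) = $1180.60 + 26.45% × $6500.00 = $2899.85
Long-Term Care Levy: 6.72% × $16100.00 = $1081.92
Health Levy: 1% × $16100.00 = $161.00
Retirement Security Contribution: 3.02% × $16100.00 = $486.22
Total: $2899.85 + $1081.92 + $161.00 + $486.22 = $4628.99

$4628.99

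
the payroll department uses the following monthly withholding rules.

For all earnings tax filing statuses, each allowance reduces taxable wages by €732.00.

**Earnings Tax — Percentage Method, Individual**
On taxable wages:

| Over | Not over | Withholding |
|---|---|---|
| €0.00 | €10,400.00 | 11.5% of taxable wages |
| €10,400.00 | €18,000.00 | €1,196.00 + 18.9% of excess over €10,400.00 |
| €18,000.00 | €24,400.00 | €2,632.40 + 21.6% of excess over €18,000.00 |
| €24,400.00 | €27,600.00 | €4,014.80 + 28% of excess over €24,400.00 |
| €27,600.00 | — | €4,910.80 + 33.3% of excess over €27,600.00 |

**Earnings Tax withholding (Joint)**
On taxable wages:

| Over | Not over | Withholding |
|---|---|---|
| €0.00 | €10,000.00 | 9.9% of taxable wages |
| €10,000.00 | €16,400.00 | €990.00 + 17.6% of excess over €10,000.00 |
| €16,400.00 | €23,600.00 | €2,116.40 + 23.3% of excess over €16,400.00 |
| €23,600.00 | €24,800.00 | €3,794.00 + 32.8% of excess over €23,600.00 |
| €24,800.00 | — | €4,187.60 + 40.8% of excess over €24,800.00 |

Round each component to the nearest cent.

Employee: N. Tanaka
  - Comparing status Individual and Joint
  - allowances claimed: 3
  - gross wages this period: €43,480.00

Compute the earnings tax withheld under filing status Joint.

€10,913.07

Earnings Tax (Joint): taxable = €43,480.00 − 3×€732.00 = €41,284.00
  €4,187.60 + 40.8% × (€41,284.00 − €24,800.00) = €4,187.60 + 40.8% × €16,484.00 = €10,913.07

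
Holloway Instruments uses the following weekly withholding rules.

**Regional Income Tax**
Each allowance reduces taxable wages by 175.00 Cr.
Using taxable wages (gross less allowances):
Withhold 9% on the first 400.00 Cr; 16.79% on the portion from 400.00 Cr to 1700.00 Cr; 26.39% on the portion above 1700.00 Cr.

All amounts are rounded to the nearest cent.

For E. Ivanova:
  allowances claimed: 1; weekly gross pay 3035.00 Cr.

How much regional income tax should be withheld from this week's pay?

Regional Income Tax: taxable = 3035.00 Cr − 1×175.00 Cr = 2860.00 Cr
  254.27 Cr + 26.39% × (2860.00 Cr − 1700.00 Cr) = 254.27 Cr + 26.39% × 1160.00 Cr = 560.39 Cr

560.39 Cr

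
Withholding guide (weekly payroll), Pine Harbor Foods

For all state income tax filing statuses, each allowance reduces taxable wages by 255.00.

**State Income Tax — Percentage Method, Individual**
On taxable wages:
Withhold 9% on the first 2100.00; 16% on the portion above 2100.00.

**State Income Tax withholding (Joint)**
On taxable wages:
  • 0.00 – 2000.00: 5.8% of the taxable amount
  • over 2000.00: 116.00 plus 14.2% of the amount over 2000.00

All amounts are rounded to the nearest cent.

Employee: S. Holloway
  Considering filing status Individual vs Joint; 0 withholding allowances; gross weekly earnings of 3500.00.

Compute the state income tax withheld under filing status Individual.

413.00

State Income Tax (Individual): taxable = 3500.00
  189.00 + 16% × (3500.00 − 2100.00) = 189.00 + 16% × 1400.00 = 413.00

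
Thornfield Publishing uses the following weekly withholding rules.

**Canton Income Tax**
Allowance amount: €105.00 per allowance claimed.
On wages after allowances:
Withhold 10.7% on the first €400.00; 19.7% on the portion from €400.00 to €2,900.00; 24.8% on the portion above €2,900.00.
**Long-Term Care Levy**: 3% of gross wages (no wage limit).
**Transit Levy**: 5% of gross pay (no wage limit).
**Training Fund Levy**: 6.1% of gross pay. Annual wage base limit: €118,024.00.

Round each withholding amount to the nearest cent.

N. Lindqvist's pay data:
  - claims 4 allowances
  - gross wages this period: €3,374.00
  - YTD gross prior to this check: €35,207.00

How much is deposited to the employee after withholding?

€2,349.58

Canton Income Tax: taxable = €3,374.00 − 4×€105.00 = €2,954.00
  €535.30 + 24.8% × (€2,954.00 − €2,900.00) = €535.30 + 24.8% × €54.00 = €548.69
Long-Term Care Levy: 3% × €3,374.00 = €101.22
Transit Levy: 5% × €3,374.00 = €168.70
Training Fund Levy: 6.1% × €3,374.00 = €205.81
Total withheld: €548.69 + €101.22 + €168.70 + €205.81 = €1,024.42
Net pay: €3,374.00 − €1,024.42 = €2,349.58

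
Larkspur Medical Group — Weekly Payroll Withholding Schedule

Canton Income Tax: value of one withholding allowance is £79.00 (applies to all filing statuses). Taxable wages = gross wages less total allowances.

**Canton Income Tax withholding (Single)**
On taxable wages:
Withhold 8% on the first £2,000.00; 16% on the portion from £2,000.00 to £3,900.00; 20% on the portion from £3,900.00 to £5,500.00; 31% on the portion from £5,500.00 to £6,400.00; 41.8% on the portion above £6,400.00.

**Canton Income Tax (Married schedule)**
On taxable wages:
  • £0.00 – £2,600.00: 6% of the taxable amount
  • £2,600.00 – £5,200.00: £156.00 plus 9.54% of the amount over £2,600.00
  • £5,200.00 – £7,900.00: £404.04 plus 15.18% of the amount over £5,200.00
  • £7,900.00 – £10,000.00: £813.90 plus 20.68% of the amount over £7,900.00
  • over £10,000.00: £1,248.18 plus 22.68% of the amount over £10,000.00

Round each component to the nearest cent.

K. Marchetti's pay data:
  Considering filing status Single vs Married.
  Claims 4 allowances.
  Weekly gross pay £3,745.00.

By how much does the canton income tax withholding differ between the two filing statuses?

£153.55

Canton Income Tax (Single): taxable = £3,745.00 − 4×£79.00 = £3,429.00
  £160.00 + 16% × (£3,429.00 − £2,000.00) = £160.00 + 16% × £1,429.00 = £388.64
Canton Income Tax (Married): taxable = £3,745.00 − 4×£79.00 = £3,429.00
  £156.00 + 9.54% × (£3,429.00 − £2,600.00) = £156.00 + 9.54% × £829.00 = £235.09
Difference: |£388.64 − £235.09| = £153.55 (higher under Single)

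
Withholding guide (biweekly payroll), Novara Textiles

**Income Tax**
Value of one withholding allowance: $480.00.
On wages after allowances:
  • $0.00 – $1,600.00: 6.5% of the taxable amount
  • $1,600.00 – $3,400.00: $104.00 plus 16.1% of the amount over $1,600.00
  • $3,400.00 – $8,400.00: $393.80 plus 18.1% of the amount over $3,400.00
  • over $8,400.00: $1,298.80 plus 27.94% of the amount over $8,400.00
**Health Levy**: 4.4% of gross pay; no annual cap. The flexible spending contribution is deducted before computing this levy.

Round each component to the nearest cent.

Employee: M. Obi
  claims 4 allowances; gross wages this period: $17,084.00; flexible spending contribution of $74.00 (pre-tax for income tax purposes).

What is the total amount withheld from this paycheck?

$3,916.43

Income Tax: taxable = $17,084.00 − $74.00 − 4×$480.00 = $15,090.00
  $1,298.80 + 27.94% × ($15,090.00 − $8,400.00) = $1,298.80 + 27.94% × $6,690.00 = $3,167.99
Health Levy: 4.4% × $17,010.00 = $748.44
Total: $3,167.99 + $748.44 = $3,916.43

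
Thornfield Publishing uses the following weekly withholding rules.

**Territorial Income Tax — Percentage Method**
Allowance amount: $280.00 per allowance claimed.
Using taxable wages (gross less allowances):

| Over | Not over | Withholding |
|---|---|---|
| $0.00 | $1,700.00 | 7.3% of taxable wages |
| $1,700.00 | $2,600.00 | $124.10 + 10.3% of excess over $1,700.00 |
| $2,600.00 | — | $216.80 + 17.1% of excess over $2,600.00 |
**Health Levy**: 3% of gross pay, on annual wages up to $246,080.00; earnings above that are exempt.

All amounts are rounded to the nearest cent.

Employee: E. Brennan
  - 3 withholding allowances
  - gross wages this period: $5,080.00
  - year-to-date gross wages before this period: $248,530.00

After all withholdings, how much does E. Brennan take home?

$4,582.76

Territorial Income Tax: taxable = $5,080.00 − 3×$280.00 = $4,240.00
  $216.80 + 17.1% × ($4,240.00 − $2,600.00) = $216.80 + 17.1% × $1,640.00 = $497.24
Health Levy: YTD $248,530.00 ≥ cap $246,080.00 → $0.00
Total withheld: $497.24 + $0.00 = $497.24
Net pay: $5,080.00 − $497.24 = $4,582.76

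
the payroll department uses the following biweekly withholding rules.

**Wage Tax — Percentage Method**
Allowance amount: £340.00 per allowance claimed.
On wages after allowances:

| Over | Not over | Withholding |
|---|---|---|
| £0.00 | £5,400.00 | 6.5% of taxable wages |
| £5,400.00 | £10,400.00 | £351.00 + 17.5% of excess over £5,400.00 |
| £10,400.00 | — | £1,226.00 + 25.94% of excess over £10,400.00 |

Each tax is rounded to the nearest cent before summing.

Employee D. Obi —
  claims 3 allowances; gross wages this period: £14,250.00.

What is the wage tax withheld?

Wage Tax: taxable = £14,250.00 − 3×£340.00 = £13,230.00
  £1,226.00 + 25.94% × (£13,230.00 − £10,400.00) = £1,226.00 + 25.94% × £2,830.00 = £1,960.10

£1,960.10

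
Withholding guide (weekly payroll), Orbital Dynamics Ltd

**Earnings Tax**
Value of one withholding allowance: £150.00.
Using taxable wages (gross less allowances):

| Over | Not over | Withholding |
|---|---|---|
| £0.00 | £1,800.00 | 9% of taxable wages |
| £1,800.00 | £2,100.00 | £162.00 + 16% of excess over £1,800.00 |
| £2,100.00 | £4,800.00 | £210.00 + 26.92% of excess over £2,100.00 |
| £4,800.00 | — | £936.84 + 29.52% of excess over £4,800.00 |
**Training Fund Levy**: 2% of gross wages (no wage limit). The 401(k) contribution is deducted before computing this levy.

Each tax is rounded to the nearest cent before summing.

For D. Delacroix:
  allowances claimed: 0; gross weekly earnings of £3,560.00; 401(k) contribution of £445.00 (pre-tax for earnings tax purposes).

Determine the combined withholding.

Earnings Tax: taxable = £3,560.00 − £445.00 = £3,115.00
  £210.00 + 26.92% × (£3,115.00 − £2,100.00) = £210.00 + 26.92% × £1,015.00 = £483.24
Training Fund Levy: 2% × £3,115.00 = £62.30
Total: £483.24 + £62.30 = £545.54

£545.54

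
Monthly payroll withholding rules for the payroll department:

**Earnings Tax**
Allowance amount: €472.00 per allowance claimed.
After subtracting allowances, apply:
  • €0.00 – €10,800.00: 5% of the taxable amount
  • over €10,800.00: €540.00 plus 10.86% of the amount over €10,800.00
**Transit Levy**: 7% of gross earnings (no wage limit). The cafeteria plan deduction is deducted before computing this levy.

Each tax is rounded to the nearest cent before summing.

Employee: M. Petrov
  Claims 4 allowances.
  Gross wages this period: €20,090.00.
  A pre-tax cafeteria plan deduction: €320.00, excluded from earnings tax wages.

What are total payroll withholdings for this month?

Earnings Tax: taxable = €20,090.00 − €320.00 − 4×€472.00 = €17,882.00
  €540.00 + 10.86% × (€17,882.00 − €10,800.00) = €540.00 + 10.86% × €7,082.00 = €1,309.11
Transit Levy: 7% × €19,770.00 = €1,383.90
Total: €1,309.11 + €1,383.90 = €2,693.01

€2,693.01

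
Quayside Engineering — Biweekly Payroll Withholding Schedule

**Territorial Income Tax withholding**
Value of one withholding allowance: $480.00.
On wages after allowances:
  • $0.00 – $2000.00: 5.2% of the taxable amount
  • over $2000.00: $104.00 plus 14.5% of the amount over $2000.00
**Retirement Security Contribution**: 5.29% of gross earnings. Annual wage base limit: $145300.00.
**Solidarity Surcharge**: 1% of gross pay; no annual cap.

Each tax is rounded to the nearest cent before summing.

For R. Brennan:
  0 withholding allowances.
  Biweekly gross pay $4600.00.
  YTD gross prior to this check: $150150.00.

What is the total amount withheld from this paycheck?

Territorial Income Tax: taxable = $4600.00
  $104.00 + 14.5% × ($4600.00 − $2000.00) = $104.00 + 14.5% × $2600.00 = $481.00
Retirement Security Contribution: YTD $150150.00 ≥ cap $145300.00 → $0.00
Solidarity Surcharge: 1% × $4600.00 = $46.00
Total: $481.00 + $0.00 + $46.00 = $527.00

$527.00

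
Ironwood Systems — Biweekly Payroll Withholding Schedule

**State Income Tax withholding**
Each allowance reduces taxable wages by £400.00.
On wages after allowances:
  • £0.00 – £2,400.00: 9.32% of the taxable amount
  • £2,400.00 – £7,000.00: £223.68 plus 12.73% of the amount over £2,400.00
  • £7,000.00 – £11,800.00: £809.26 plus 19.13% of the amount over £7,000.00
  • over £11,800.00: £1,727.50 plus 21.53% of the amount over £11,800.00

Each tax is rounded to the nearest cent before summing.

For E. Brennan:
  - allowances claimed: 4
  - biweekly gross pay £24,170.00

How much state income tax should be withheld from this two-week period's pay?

£4,046.28

State Income Tax: taxable = £24,170.00 − 4×£400.00 = £22,570.00
  £1,727.50 + 21.53% × (£22,570.00 − £11,800.00) = £1,727.50 + 21.53% × £10,770.00 = £4,046.28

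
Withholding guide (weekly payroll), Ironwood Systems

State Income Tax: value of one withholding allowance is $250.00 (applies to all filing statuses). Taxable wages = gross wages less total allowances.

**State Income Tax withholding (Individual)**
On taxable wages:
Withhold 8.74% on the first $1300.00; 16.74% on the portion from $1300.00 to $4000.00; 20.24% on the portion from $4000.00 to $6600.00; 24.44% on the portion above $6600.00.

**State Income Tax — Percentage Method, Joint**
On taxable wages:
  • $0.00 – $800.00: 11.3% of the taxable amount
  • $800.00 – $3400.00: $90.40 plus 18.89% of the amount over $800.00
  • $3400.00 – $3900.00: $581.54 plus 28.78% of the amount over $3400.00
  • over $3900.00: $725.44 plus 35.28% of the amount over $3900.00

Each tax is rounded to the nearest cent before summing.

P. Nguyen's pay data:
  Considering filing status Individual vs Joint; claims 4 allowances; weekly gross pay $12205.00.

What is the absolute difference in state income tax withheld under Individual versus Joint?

State Income Tax (Individual): taxable = $12205.00 − 4×$250.00 = $11205.00
  $1091.84 + 24.44% × ($11205.00 − $6600.00) = $1091.84 + 24.44% × $4605.00 = $2217.30
State Income Tax (Joint): taxable = $12205.00 − 4×$250.00 = $11205.00
  $725.44 + 35.28% × ($11205.00 − $3900.00) = $725.44 + 35.28% × $7305.00 = $3302.64
Difference: |$2217.30 − $3302.64| = $1085.34 (higher under Joint)

$1085.34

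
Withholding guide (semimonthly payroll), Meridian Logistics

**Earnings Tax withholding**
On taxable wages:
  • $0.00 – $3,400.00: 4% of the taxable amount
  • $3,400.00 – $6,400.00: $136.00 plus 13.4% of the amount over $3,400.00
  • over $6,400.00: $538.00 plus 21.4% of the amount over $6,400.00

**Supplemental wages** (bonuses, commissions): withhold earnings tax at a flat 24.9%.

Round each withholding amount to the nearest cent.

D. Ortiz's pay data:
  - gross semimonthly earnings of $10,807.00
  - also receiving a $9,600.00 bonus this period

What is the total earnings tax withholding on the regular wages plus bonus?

Earnings Tax: taxable = $10,807.00
  $538.00 + 21.4% × ($10,807.00 − $6,400.00) = $538.00 + 21.4% × $4,407.00 = $1,481.10
Supplemental (24.9% flat on bonus): 24.9% × $9,600.00 = $2,390.40
Total earnings tax: $1,481.10 + $2,390.40 = $3,871.50

$3,871.50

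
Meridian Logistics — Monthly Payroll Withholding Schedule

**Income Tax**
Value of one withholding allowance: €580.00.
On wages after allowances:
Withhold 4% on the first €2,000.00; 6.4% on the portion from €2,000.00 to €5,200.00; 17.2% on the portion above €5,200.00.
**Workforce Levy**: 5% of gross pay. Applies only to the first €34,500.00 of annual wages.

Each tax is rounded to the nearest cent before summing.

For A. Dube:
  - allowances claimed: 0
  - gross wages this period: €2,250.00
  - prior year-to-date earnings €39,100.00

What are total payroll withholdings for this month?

€96.00

Income Tax: taxable = €2,250.00
  €80.00 + 6.4% × (€2,250.00 − €2,000.00) = €80.00 + 6.4% × €250.00 = €96.00
Workforce Levy: YTD €39,100.00 ≥ cap €34,500.00 → €0.00
Total: €96.00 + €0.00 = €96.00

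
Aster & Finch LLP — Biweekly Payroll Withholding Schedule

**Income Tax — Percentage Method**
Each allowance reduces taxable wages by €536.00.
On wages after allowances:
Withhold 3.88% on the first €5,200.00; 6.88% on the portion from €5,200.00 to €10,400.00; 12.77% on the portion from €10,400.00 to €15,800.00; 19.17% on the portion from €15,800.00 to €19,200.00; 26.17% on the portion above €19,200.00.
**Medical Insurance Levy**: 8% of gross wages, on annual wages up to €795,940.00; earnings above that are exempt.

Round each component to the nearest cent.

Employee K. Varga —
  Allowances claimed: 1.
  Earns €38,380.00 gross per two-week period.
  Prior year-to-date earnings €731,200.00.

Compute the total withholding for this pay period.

€9,850.41

Income Tax: taxable = €38,380.00 − 1×€536.00 = €37,844.00
  €1,900.88 + 26.17% × (€37,844.00 − €19,200.00) = €1,900.88 + 26.17% × €18,644.00 = €6,780.01
Medical Insurance Levy: 8% × €38,380.00 = €3,070.40
Total: €6,780.01 + €3,070.40 = €9,850.41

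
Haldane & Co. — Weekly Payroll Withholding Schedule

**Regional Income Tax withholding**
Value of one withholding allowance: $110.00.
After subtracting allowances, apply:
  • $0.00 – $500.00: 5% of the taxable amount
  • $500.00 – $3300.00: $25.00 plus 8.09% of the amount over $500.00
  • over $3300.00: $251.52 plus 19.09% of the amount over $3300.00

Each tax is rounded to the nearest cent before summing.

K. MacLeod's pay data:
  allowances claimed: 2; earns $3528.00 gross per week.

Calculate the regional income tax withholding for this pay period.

Regional Income Tax: taxable = $3528.00 − 2×$110.00 = $3308.00
  $251.52 + 19.09% × ($3308.00 − $3300.00) = $251.52 + 19.09% × $8.00 = $253.05

$253.05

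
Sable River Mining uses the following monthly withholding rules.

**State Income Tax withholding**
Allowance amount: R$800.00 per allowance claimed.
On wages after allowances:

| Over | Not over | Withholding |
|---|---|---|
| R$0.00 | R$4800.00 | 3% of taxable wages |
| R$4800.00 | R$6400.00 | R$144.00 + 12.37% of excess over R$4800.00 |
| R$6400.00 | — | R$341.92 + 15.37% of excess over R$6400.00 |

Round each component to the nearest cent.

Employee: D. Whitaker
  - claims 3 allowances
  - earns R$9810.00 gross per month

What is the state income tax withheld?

State Income Tax: taxable = R$9810.00 − 3×R$800.00 = R$7410.00
  R$341.92 + 15.37% × (R$7410.00 − R$6400.00) = R$341.92 + 15.37% × R$1010.00 = R$497.16

R$497.16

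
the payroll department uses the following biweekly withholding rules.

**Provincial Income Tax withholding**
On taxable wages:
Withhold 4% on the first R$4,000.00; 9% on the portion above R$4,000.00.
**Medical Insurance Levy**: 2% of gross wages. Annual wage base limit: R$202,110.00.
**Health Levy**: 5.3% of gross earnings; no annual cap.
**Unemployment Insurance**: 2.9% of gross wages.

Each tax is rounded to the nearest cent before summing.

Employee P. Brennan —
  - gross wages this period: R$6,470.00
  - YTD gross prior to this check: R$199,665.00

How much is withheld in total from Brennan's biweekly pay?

R$961.74

Provincial Income Tax: taxable = R$6,470.00
  R$160.00 + 9% × (R$6,470.00 − R$4,000.00) = R$160.00 + 9% × R$2,470.00 = R$382.30
Medical Insurance Levy: cap R$202,110.00 − YTD R$199,665.00 = R$2,445.00 subject; 2% × R$2,445.00 = R$48.90
Health Levy: 5.3% × R$6,470.00 = R$342.91
Unemployment Insurance: 2.9% × R$6,470.00 = R$187.63
Total: R$382.30 + R$48.90 + R$342.91 + R$187.63 = R$961.74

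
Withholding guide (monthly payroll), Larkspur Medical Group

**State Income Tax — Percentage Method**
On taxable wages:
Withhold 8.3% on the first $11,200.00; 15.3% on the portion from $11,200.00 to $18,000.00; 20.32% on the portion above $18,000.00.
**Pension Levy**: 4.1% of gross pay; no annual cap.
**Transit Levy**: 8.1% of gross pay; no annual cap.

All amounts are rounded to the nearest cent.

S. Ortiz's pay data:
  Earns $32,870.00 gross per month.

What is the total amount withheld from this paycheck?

$9,001.72

State Income Tax: taxable = $32,870.00
  $1,970.00 + 20.32% × ($32,870.00 − $18,000.00) = $1,970.00 + 20.32% × $14,870.00 = $4,991.58
Pension Levy: 4.1% × $32,870.00 = $1,347.67
Transit Levy: 8.1% × $32,870.00 = $2,662.47
Total: $4,991.58 + $1,347.67 + $2,662.47 = $9,001.72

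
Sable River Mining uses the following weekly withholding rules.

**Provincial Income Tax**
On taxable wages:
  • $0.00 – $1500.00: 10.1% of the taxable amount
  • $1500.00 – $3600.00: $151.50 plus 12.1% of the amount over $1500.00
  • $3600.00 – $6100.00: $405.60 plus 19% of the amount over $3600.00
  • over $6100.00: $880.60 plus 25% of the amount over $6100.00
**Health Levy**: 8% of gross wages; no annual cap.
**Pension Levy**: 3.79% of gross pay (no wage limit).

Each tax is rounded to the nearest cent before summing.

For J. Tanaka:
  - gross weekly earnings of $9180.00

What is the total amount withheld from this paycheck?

$2732.92

Provincial Income Tax: taxable = $9180.00
  $880.60 + 25% × ($9180.00 − $6100.00) = $880.60 + 25% × $3080.00 = $1650.60
Health Levy: 8% × $9180.00 = $734.40
Pension Levy: 3.79% × $9180.00 = $347.92
Total: $1650.60 + $734.40 + $347.92 = $2732.92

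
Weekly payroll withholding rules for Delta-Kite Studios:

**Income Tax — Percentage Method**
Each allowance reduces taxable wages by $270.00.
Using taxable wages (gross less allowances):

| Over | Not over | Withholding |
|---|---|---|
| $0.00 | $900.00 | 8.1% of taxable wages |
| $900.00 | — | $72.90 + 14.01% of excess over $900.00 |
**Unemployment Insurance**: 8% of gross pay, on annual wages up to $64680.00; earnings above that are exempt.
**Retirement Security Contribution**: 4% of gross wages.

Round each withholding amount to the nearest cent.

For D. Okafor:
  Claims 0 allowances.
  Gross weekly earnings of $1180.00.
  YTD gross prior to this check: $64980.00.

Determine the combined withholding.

Income Tax: taxable = $1180.00
  $72.90 + 14.01% × ($1180.00 − $900.00) = $72.90 + 14.01% × $280.00 = $112.13
Unemployment Insurance: YTD $64980.00 ≥ cap $64680.00 → $0.00
Retirement Security Contribution: 4% × $1180.00 = $47.20
Total: $112.13 + $0.00 + $47.20 = $159.33

$159.33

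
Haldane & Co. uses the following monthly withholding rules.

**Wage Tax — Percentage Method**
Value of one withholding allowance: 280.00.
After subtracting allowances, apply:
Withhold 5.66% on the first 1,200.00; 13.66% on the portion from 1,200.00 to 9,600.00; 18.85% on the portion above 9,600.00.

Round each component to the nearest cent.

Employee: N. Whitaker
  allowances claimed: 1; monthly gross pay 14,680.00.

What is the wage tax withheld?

Wage Tax: taxable = 14,680.00 − 1×280.00 = 14,400.00
  1,215.36 + 18.85% × (14,400.00 − 9,600.00) = 1,215.36 + 18.85% × 4,800.00 = 2,120.16

2,120.16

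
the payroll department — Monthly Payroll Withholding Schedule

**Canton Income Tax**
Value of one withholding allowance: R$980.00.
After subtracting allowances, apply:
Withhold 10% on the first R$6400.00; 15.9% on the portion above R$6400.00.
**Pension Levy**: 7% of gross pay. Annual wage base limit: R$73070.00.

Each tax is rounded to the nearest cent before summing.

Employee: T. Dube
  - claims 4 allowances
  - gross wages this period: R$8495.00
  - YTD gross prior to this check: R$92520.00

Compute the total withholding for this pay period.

R$457.50

Canton Income Tax: taxable = R$8495.00 − 4×R$980.00 = R$4575.00
  10% × R$4575.00 = R$457.50
Pension Levy: YTD R$92520.00 ≥ cap R$73070.00 → R$0.00
Total: R$457.50 + R$0.00 = R$457.50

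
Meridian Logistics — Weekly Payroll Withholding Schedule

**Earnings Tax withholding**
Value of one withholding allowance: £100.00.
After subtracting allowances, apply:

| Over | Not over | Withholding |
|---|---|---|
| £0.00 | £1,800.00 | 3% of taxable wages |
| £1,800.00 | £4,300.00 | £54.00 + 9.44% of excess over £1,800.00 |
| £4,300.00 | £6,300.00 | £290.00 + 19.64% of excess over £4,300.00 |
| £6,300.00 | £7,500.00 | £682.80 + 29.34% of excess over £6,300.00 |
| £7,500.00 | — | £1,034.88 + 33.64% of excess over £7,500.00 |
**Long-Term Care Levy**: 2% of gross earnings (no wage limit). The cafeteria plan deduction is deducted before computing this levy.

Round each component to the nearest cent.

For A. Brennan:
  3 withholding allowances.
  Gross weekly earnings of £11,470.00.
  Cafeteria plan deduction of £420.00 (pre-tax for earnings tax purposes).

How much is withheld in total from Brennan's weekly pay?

Earnings Tax: taxable = £11,470.00 − £420.00 − 3×£100.00 = £10,750.00
  £1,034.88 + 33.64% × (£10,750.00 − £7,500.00) = £1,034.88 + 33.64% × £3,250.00 = £2,128.18
Long-Term Care Levy: 2% × £11,050.00 = £221.00
Total: £2,128.18 + £221.00 = £2,349.18

£2,349.18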